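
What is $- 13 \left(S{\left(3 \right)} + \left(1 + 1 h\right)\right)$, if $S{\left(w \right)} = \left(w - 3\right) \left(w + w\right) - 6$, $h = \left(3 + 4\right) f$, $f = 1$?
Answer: $-26$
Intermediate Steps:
$h = 7$ ($h = \left(3 + 4\right) 1 = 7 \cdot 1 = 7$)
$S{\left(w \right)} = -6 + 2 w \left(-3 + w\right)$ ($S{\left(w \right)} = \left(-3 + w\right) 2 w - 6 = 2 w \left(-3 + w\right) - 6 = -6 + 2 w \left(-3 + w\right)$)
$- 13 \left(S{\left(3 \right)} + \left(1 + 1 h\right)\right) = - 13 \left(\left(-6 - 18 + 2 \cdot 3^{2}\right) + \left(1 + 1 \cdot 7\right)\right) = - 13 \left(\left(-6 - 18 + 2 \cdot 9\right) + \left(1 + 7\right)\right) = - 13 \left(\left(-6 - 18 + 18\right) + 8\right) = - 13 \left(-6 + 8\right) = \left(-13\right) 2 = -26$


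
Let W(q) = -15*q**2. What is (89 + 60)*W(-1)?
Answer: -2235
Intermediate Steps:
(89 + 60)*W(-1) = (89 + 60)*(-15*(-1)**2) = 149*(-15*1) = 149*(-15) = -2235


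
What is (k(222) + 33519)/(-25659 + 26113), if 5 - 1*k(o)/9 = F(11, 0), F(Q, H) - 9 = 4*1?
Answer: 33447/454 ≈ 73.672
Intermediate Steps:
F(Q, H) = 13 (F(Q, H) = 9 + 4*1 = 9 + 4 = 13)
k(o) = -72 (k(o) = 45 - 9*13 = 45 - 117 = -72)
(k(222) + 33519)/(-25659 + 26113) = (-72 + 33519)/(-25659 + 26113) = 33447/454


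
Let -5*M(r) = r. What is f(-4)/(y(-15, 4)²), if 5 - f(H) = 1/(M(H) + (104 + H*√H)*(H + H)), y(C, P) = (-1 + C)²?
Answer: 21723615/284667674624 + 25*I/17791729664 ≈ 7.6312e-5 + 1.4051e-9*I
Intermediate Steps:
M(r) = -r/5
f(H) = 5 - 1/(-H/5 + 2*H*(104 + H^(3/2))) (f(H) = 5 - 1/(-H/5 + (104 + H*√H)*(H + H)) = 5 - 1/(-H/5 + (104 + H^(3/2))*(2*H)) = 5 - 1/(-H/5 + 2*H*(104 + H^(3/2))))
f(-4)/(y(-15, 4)²) = (5*(-1 + 10*(-4)^(5/2) + 1039*(-4))/(10*(-4)^(5/2) + 1039*(-4)))/(((-1 - 15)²)²) = (5*(-1 + 10*(32*I) - 4156)/(10*(32*I) - 4156))/(((-16)²)²) = (5*(-1 + 320*I - 4156)/(320*I - 4156))/(256²) = (5*(-4157 + 320*I)/(-4156 + 320*I))/65536 = (5*((-4156 - 320*I)/17374736)*(-4157 + 320*I))*(1/65536) = (5*(-4157 + 320*I)*(-4156 - 320*I)/17374736)*(1/65536) = 5*(-4157 + 320*I)*(-4156 - 320*I)/1138670698496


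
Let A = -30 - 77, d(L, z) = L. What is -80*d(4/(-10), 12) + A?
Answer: -75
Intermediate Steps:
A = -107
-80*d(4/(-10), 12) + A = -320/(-10) - 107 = -320*(-1)/10 - 107 = -80*(-2/5) - 107 = 32 - 107 = -75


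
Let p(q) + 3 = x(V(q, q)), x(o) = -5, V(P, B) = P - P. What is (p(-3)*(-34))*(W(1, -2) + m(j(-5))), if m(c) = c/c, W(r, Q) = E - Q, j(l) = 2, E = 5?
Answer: 2176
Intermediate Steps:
V(P, B) = 0
W(r, Q) = 5 - Q
p(q) = -8 (p(q) = -3 - 5 = -8)
m(c) = 1
(p(-3)*(-34))*(W(1, -2) + m(j(-5))) = (-8*(-34))*((5 - 1*(-2)) + 1) = 272*((5 + 2) + 1) = 272*(7 + 1) = 272*8 = 2176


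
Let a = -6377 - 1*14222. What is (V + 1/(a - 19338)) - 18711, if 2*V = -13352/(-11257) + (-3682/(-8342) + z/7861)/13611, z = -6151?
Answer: -3753957562788849403607944/200634735841244592069 ≈ -18710.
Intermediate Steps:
a = -20599 (a = -6377 - 14222 = -20599)
V = 2979306419085296/5023780850871237 (V = (-13352/(-11257) + (-3682/(-8342) - 6151/7861)/13611)/2 = (-13352*(-1/11257) + (-3682*(-1/8342) - 6151*1/7861)*(1/13611))/2 = (13352/11257 + (1841/4171 - 6151/7861)*(1/13611))/2 = (13352/11257 - 11183720/32788231*1/13611)/2 = (13352/11257 - 11183720/446280612141)/2 = (½)*(5958612838170592/5023780850871237) = 2979306419085296/5023780850871237 ≈ 0.59304)
(V + 1/(a - 19338)) - 18711 = (2979306419085296/5023780850871237 + 1/(-20599 - 19338)) - 18711 = (2979306419085296/5023780850871237 + 1/(-39937)) - 18711 = (2979306419085296/5023780850871237 - 1/39937) - 18711 = 118979536678158595115/200634735841244592069 - 18711 = -3753957562788849403607944/200634735841244592069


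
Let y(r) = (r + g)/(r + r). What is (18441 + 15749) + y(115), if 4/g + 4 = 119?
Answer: 904338729/26450 ≈ 34191.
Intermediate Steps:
g = 4/115 (g = 4/(-4 + 119) = 4/115 ≈ 0.034783)
y(r) = (4/115 + r)/(2*r) (y(r) = (r + 4/115)/(r + r) = (4/115 + r)/((2*r)) = (4/115 + r)*(1/(2*r)) = (4/115 + r)/(2*r))
(18441 + 15749) + y(115) = (18441 + 15749) + (1/230)*(4 + 115*115)/115 = 34190 + (1/230)*(1/115)*(4 + 13225) = 34190 + (1/230)*(1/115)*13229 = 34190 + 13229/26450 = 904338729/26450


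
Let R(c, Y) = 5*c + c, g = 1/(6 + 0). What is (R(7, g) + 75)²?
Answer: 13689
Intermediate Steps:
g = ⅙ (g = 1/6 = ⅙ ≈ 0.16667)
R(c, Y) = 6*c
(R(7, g) + 75)² = (6*7 + 75)² = (42 + 75)² = 117² = 13689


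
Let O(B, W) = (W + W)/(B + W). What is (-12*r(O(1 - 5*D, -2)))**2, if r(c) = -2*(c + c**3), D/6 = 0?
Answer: 2663424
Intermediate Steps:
D = 0 (D = 6*0 = 0)
O(B, W) = 2*W/(B + W) (O(B, W) = (2*W)/(B + W) = 2*W/(B + W))
r(c) = -2*c - 2*c**3
(-12*r(O(1 - 5*D, -2)))**2 = (-(-24)*2*(-2)/((1 - 5*0) - 2)*(1 + (2*(-2)/((1 - 5*0) - 2))**2))**2 = (-(-24)*2*(-2)/((1 + 0) - 2)*(1 + (2*(-2)/((1 + 0) - 2))**2))**2 = (-(-24)*2*(-2)/(1 - 2)*(1 + (2*(-2)/(1 - 2))**2))**2 = (-(-24)*2*(-2)/(-1)*(1 + (2*(-2)/(-1))**2))**2 = (-(-24)*2*(-2)*(-1)*(1 + (2*(-2)*(-1))**2))**2 = (-(-24)*4*(1 + 4**2))**2 = (-(-24)*4*(1 + 16))**2 = (-(-24)*4*17)**2 = (-12*(-136))**2 = 1632**2 = 2663424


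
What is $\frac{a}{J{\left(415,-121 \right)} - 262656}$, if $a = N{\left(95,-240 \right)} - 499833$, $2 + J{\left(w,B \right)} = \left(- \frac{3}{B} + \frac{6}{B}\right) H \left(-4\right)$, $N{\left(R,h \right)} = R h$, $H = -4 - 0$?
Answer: $\frac{63238593}{31781666} \approx 1.9898$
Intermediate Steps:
$H = -4$ ($H = -4 + 0 = -4$)
$J{\left(w,B \right)} = -2 + \frac{48}{B}$ ($J{\left(w,B \right)} = -2 + \left(- \frac{3}{B} + \frac{6}{B}\right) \left(-4\right) \left(-4\right) = -2 + \frac{3}{B} \left(-4\right) \left(-4\right) = -2 + - \frac{12}{B} \left(-4\right) = -2 + \frac{48}{B}$)
$a = -522633$ ($a = 95 \left(-240\right) - 499833 = -22800 - 499833 = -522633$)
$\frac{a}{J{\left(415,-121 \right)} - 262656} = - \frac{522633}{\left(-2 + \frac{48}{-121}\right) - 262656} = - \frac{522633}{\left(-2 + 48 \left(- \frac{1}{121}\right)\right) - 262656} = - \frac{522633}{\left(-2 - \frac{48}{121}\right) - 262656} = - \frac{522633}{- \frac{290}{121} - 262656} = - \frac{522633}{- \frac{31781666}{121}} = \left(-522633\right) \left(- \frac{121}{31781666}\right) = \frac{63238593}{31781666}$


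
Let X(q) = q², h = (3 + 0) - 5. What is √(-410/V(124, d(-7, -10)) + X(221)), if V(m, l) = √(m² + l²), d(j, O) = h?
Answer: √(28882662601 - 31529*√3845)/769 ≈ 220.99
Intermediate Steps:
h = -2 (h = 3 - 5 = -2)
d(j, O) = -2
V(m, l) = √(l² + m²)
√(-410/V(124, d(-7, -10)) + X(221)) = √(-410/√((-2)² + 124²) + 221²) = √(-410/√(4 + 15376) + 48841) = √(-410*√3845/7690 + 48841) = √(-41*√3845/769 + 48841) = √(48841 - 41*√3845/769)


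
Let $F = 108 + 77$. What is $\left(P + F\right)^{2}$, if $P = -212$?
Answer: $729$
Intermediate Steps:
$F = 185$
$\left(P + F\right)^{2} = \left(-212 + 185\right)^{2} = \left(-27\right)^{2} = 729$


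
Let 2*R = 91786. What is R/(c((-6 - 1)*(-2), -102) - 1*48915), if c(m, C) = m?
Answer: -45893/48901 ≈ -0.93849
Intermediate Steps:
R = 45893 (R = (½)*91786 = 45893)
R/(c((-6 - 1)*(-2), -102) - 1*48915) = 45893/((-6 - 1)*(-2) - 1*48915) = 45893/(-7*(-2) - 48915) = 45893/(14 - 48915) = 45893/(-48901) = 45893*(-1/48901) = -45893/48901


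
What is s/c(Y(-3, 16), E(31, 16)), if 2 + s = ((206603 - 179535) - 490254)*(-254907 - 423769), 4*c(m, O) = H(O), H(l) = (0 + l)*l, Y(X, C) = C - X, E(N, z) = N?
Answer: 1257412886936/961 ≈ 1.3084e+9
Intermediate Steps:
H(l) = l² (H(l) = l*l = l²)
c(m, O) = O²/4
s = 314353221734 (s = -2 + ((206603 - 179535) - 490254)*(-254907 - 423769) = -2 + (27068 - 490254)*(-678676) = -2 - 463186*(-678676) = -2 + 314353221736 = 314353221734)
s/c(Y(-3, 16), E(31, 16)) = 314353221734/(((¼)*31²)) = 314353221734/(((¼)*961)) = 314353221734/(961/4) = 314353221734*(4/961) = 1257412886936/961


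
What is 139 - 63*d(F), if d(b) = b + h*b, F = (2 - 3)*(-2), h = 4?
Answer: -491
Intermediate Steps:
F = 2 (F = -1*(-2) = 2)
d(b) = 5*b (d(b) = b + 4*b = 5*b)
139 - 63*d(F) = 139 - 315*2 = 139 - 63*10 = 139 - 630 = -491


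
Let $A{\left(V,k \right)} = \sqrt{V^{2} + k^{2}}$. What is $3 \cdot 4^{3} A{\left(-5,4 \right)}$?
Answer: $192 \sqrt{41} \approx 1229.4$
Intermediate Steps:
$3 \cdot 4^{3} A{\left(-5,4 \right)} = 3 \cdot 4^{3} \sqrt{\left(-5\right)^{2} + 4^{2}} = 3 \cdot 64 \sqrt{25 + 16} = 192 \sqrt{41}$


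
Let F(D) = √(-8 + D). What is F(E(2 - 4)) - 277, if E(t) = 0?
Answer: -277 + 2*I*√2 ≈ -277.0 + 2.8284*I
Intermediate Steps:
F(E(2 - 4)) - 277 = √(-8 + 0) - 277 = √(-8) - 277 = 2*I*√2 - 277 = -277 + 2*I*√2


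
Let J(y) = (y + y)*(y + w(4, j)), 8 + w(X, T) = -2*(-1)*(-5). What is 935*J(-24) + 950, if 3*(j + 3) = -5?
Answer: 1885910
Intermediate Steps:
j = -14/3 (j = -3 + (⅓)*(-5) = -3 - 5/3 = -14/3 ≈ -4.6667)
w(X, T) = -18 (w(X, T) = -8 - 2*(-1)*(-5) = -8 + 2*(-5) = -8 - 10 = -18)
J(y) = 2*y*(-18 + y) (J(y) = (y + y)*(y - 18) = (2*y)*(-18 + y) = 2*y*(-18 + y))
935*J(-24) + 950 = 935*(2*(-24)*(-18 - 24)) + 950 = 935*(2*(-24)*(-42)) + 950 = 935*2016 + 950 = 1884960 + 950 = 1885910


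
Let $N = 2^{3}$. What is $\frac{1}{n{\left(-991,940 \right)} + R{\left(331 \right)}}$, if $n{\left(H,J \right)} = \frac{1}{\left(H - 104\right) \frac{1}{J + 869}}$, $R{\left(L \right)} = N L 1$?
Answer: $\frac{365}{965917} \approx 0.00037788$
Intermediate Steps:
$N = 8$
$R{\left(L \right)} = 8 L$ ($R{\left(L \right)} = 8 L 1 = 8 L$)
$n{\left(H,J \right)} = \frac{869 + J}{-104 + H}$ ($n{\left(H,J \right)} = \frac{1}{\left(-104 + H\right) \frac{1}{869 + J}} = \frac{1}{\frac{1}{869 + J} \left(-104 + H\right)} = \frac{869 + J}{-104 + H}$)
$\frac{1}{n{\left(-991,940 \right)} + R{\left(331 \right)}} = \frac{1}{\frac{869 + 940}{-104 - 991} + 8 \cdot 331} = \frac{1}{\frac{1}{-1095} \cdot 1809 + 2648} = \frac{1}{\left(- \frac{1}{1095}\right) 1809 + 2648} = \frac{1}{- \frac{603}{365} + 2648} = \frac{1}{\frac{965917}{365}} = \frac{365}{965917}$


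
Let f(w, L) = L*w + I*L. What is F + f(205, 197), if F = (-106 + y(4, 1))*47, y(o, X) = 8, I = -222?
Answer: -7955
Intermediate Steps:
f(w, L) = -222*L + L*w (f(w, L) = L*w - 222*L = -222*L + L*w)
F = -4606 (F = (-106 + 8)*47 = -98*47 = -4606)
F + f(205, 197) = -4606 + 197*(-222 + 205) = -4606 + 197*(-17) = -4606 - 3349 = -7955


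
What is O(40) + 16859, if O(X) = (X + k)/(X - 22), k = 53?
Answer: 101185/6 ≈ 16864.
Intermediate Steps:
O(X) = (53 + X)/(-22 + X) (O(X) = (X + 53)/(X - 22) = (53 + X)/(-22 + X))
O(40) + 16859 = (53 + 40)/(-22 + 40) + 16859 = 93/18 + 16859 = (1/18)*93 + 16859 = 31/6 + 16859 = 101185/6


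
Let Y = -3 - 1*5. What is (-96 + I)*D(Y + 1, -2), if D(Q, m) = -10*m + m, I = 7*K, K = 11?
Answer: -342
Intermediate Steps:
I = 77 (I = 7*11 = 77)
Y = -8 (Y = -3 - 5 = -8)
D(Q, m) = -9*m
(-96 + I)*D(Y + 1, -2) = (-96 + 77)*(-9*(-2)) = -19*18 = -342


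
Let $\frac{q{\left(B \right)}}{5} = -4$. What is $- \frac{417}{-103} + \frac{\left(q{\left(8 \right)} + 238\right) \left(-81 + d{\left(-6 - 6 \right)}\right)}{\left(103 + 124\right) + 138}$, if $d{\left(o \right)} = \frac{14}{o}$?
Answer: $- \frac{5078296}{112785} \approx -45.026$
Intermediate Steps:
$q{\left(B \right)} = -20$ ($q{\left(B \right)} = 5 \left(-4\right) = -20$)
$- \frac{417}{-103} + \frac{\left(q{\left(8 \right)} + 238\right) \left(-81 + d{\left(-6 - 6 \right)}\right)}{\left(103 + 124\right) + 138} = - \frac{417}{-103} + \frac{\left(-20 + 238\right) \left(-81 + \frac{14}{-6 - 6}\right)}{\left(103 + 124\right) + 138} = \left(-417\right) \left(- \frac{1}{103}\right) + \frac{218 \left(-81 + \frac{14}{-12}\right)}{227 + 138} = \frac{417}{103} + \frac{218 \left(-81 + 14 \left(- \frac{1}{12}\right)\right)}{365} = \frac{417}{103} + 218 \left(-81 - \frac{7}{6}\right) \frac{1}{365} = \frac{417}{103} + 218 \left(- \frac{493}{6}\right) \frac{1}{365} = \frac{417}{103} - \frac{53737}{1095} = - \frac{5078296}{112785}$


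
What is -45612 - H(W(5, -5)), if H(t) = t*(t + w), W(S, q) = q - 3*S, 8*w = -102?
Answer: -46267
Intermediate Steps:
w = -51/4 (w = (⅛)*(-102) = -51/4 ≈ -12.750)
H(t) = t*(-51/4 + t) (H(t) = t*(t - 51/4) = t*(-51/4 + t))
-45612 - H(W(5, -5)) = -45612 - (-5 - 3*5)*(-51 + 4*(-5 - 3*5))/4 = -45612 - (-5 - 15)*(-51 + 4*(-5 - 15))/4 = -45612 - (-20)*(-51 + 4*(-20))/4 = -45612 - (-20)*(-51 - 80)/4 = -45612 - (-20)*(-131)/4 = -45612 - 1*655 = -45612 - 655 = -46267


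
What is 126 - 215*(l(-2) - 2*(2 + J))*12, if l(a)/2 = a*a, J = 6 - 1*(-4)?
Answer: 41406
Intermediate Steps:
J = 10 (J = 6 + 4 = 10)
l(a) = 2*a² (l(a) = 2*(a*a) = 2*a²)
126 - 215*(l(-2) - 2*(2 + J))*12 = 126 - 215*(2*(-2)² - 2*(2 + 10))*12 = 126 - 215*(2*4 - 2*12)*12 = 126 - 215*(8 - 24)*12 = 126 - (-3440)*12 = 126 - 215*(-192) = 126 + 41280 = 41406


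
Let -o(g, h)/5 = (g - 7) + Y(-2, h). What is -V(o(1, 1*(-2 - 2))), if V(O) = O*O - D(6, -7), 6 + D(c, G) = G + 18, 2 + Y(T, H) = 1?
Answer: -1220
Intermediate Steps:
Y(T, H) = -1 (Y(T, H) = -2 + 1 = -1)
D(c, G) = 12 + G (D(c, G) = -6 + (G + 18) = -6 + (18 + G) = 12 + G)
o(g, h) = 40 - 5*g (o(g, h) = -5*((g - 7) - 1) = -5*((-7 + g) - 1) = -5*(-8 + g) = 40 - 5*g)
V(O) = -5 + O² (V(O) = O*O - (12 - 7) = O² - 1*5 = O² - 5 = -5 + O²)
-V(o(1, 1*(-2 - 2))) = -(-5 + (40 - 5*1)²) = -(-5 + (40 - 5)²) = -(-5 + 35²) = -(-5 + 1225) = -1*1220 = -1220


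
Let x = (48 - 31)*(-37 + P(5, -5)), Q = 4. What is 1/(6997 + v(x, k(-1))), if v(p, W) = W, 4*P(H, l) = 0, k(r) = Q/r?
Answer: 1/6993 ≈ 0.00014300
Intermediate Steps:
k(r) = 4/r
P(H, l) = 0 (P(H, l) = (¼)*0 = 0)
x = -629 (x = (48 - 31)*(-37 + 0) = 17*(-37) = -629)
1/(6997 + v(x, k(-1))) = 1/(6997 + 4/(-1)) = 1/(6997 + 4*(-1)) = 1/(6997 - 4) = 1/6993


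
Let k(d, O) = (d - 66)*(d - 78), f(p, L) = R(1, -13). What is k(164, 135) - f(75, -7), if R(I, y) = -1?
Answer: 8429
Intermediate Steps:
f(p, L) = -1
k(d, O) = (-78 + d)*(-66 + d) (k(d, O) = (-66 + d)*(-78 + d) = (-78 + d)*(-66 + d))
k(164, 135) - f(75, -7) = (5148 + 164² - 144*164) - 1*(-1) = (5148 + 26896 - 23616) + 1 = 8428 + 1 = 8429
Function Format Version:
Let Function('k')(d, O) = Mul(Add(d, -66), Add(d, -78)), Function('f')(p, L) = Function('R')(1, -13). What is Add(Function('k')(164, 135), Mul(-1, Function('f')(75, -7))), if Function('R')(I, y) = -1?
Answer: 8429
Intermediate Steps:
Function('f')(p, L) = -1
Function('k')(d, O) = Mul(Add(-78, d), Add(-66, d)) (Function('k')(d, O) = Mul(Add(-66, d), Add(-78, d)) = Mul(Add(-78, d), Add(-66, d)))
Add(Function('k')(164, 135), Mul(-1, Function('f')(75, -7))) = Add(Add(5148, Pow(164, 2), Mul(-144, 164)), Mul(-1, -1)) = Add(Add(5148, 26896, -23616), 1) = Add(8428, 1) = 8429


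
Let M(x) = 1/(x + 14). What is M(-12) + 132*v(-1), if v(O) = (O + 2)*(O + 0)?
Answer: -263/2 ≈ -131.50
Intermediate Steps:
v(O) = O*(2 + O) (v(O) = (2 + O)*O = O*(2 + O))
M(x) = 1/(14 + x)
M(-12) + 132*v(-1) = 1/(14 - 12) + 132*(-(2 - 1)) = 1/2 + 132*(-1*1) = ½ + 132*(-1) = ½ - 132 = -263/2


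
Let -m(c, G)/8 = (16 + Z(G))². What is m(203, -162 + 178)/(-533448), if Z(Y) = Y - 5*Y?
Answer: 256/7409 ≈ 0.034553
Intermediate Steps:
Z(Y) = -4*Y
m(c, G) = -8*(16 - 4*G)²
m(203, -162 + 178)/(-533448) = -128*(-4 + (-162 + 178))²/(-533448) = -128*(-4 + 16)²*(-1/533448) = -128*12²*(-1/533448) = -128*144*(-1/533448) = -18432*(-1/533448) = 256/7409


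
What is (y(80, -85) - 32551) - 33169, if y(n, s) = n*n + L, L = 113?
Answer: -59207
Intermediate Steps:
y(n, s) = 113 + n² (y(n, s) = n*n + 113 = n² + 113 = 113 + n²)
(y(80, -85) - 32551) - 33169 = ((113 + 80²) - 32551) - 33169 = ((113 + 6400) - 32551) - 33169 = (6513 - 32551) - 33169 = -26038 - 33169 = -59207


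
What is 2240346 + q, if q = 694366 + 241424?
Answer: 3176136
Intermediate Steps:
q = 935790
2240346 + q = 2240346 + 935790 = 3176136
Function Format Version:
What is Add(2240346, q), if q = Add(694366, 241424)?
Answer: 3176136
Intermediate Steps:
q = 935790
Add(2240346, q) = Add(2240346, 935790) = 3176136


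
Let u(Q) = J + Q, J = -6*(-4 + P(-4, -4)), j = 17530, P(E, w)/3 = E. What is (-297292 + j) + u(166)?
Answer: -279500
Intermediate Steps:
P(E, w) = 3*E
J = 96 (J = -6*(-4 + 3*(-4)) = -6*(-4 - 12) = -6*(-16) = 96)
u(Q) = 96 + Q
(-297292 + j) + u(166) = (-297292 + 17530) + (96 + 166) = -279762 + 262 = -279500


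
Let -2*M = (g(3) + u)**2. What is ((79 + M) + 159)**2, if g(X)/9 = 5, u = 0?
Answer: 2399401/4 ≈ 5.9985e+5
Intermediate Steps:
g(X) = 45 (g(X) = 9*5 = 45)
M = -2025/2 (M = -(45 + 0)**2/2 = -1/2*45**2 = -1/2*2025 = -2025/2 ≈ -1012.5)
((79 + M) + 159)**2 = ((79 - 2025/2) + 159)**2 = (-1867/2 + 159)**2 = (-1549/2)**2 = 2399401/4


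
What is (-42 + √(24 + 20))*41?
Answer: -1722 + 82*√11 ≈ -1450.0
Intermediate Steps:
(-42 + √(24 + 20))*41 = (-42 + √44)*41 = (-42 + 2*√11)*41 = -1722 + 82*√11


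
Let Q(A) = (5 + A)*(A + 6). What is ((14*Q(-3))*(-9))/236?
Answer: -189/59 ≈ -3.2034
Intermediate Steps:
Q(A) = (5 + A)*(6 + A)
((14*Q(-3))*(-9))/236 = ((14*(30 + (-3)**2 + 11*(-3)))*(-9))/236 = ((14*(30 + 9 - 33))*(-9))/236 = ((14*6)*(-9))/236 = (84*(-9))/236 = (1/236)*(-756) = -189/59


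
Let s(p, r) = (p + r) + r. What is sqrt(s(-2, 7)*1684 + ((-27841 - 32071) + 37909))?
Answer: I*sqrt(1795) ≈ 42.367*I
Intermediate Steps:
s(p, r) = p + 2*r
sqrt(s(-2, 7)*1684 + ((-27841 - 32071) + 37909)) = sqrt((-2 + 2*7)*1684 + ((-27841 - 32071) + 37909)) = sqrt((-2 + 14)*1684 + (-59912 + 37909)) = sqrt(12*1684 - 22003) = sqrt(20208 - 22003) = sqrt(-1795) = I*sqrt(1795)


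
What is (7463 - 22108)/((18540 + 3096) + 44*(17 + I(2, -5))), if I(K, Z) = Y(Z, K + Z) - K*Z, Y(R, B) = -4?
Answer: -14645/22648 ≈ -0.64664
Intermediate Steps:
I(K, Z) = -4 - K*Z
(7463 - 22108)/((18540 + 3096) + 44*(17 + I(2, -5))) = (7463 - 22108)/((18540 + 3096) + 44*(17 + (-4 - 1*2*(-5)))) = -14645/(21636 + 44*(17 + (-4 + 10))) = -14645/(21636 + 44*(17 + 6)) = -14645/(21636 + 44*23) = -14645/(21636 + 1012) = -14645/22648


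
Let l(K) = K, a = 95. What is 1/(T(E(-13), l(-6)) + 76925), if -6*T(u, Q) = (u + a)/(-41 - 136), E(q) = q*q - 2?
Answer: 531/40847306 ≈ 1.3000e-5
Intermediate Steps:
E(q) = -2 + q² (E(q) = q² - 2 = -2 + q²)
T(u, Q) = 95/1062 + u/1062 (T(u, Q) = -(u + 95)/(6*(-41 - 136)) = -(95 + u)/(6*(-177)) = -(95 + u)*(-1)/(6*177) = -(-95/177 - u/177)/6 = 95/1062 + u/1062)
1/(T(E(-13), l(-6)) + 76925) = 1/((95/1062 + (-2 + (-13)²)/1062) + 76925) = 1/((95/1062 + (-2 + 169)/1062) + 76925) = 1/((95/1062 + (1/1062)*167) + 76925) = 1/((95/1062 + 167/1062) + 76925) = 1/(131/531 + 76925) = 1/(40847306/531) = 531/40847306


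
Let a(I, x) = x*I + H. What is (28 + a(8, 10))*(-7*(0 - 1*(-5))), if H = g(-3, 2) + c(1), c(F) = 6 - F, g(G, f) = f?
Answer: -4025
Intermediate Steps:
H = 7 (H = 2 + (6 - 1*1) = 2 + (6 - 1) = 2 + 5 = 7)
a(I, x) = 7 + I*x (a(I, x) = x*I + 7 = I*x + 7 = 7 + I*x)
(28 + a(8, 10))*(-7*(0 - 1*(-5))) = (28 + (7 + 8*10))*(-7*(0 - 1*(-5))) = (28 + (7 + 80))*(-7*(0 + 5)) = (28 + 87)*(-7*5) = 115*(-35) = -4025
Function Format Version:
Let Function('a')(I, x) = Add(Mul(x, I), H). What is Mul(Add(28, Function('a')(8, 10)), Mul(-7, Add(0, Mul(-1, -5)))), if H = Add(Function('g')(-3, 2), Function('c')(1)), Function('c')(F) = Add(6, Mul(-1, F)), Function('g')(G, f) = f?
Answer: -4025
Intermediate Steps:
H = 7 (H = Add(2, Add(6, Mul(-1, 1))) = Add(2, Add(6, -1)) = Add(2, 5) = 7)
Function('a')(I, x) = Add(7, Mul(I, x)) (Function('a')(I, x) = Add(Mul(x, I), 7) = Add(Mul(I, x), 7) = Add(7, Mul(I, x)))
Mul(Add(28, Function('a')(8, 10)), Mul(-7, Add(0, Mul(-1, -5)))) = Mul(Add(28, Add(7, Mul(8, 10))), Mul(-7, Add(0, Mul(-1, -5)))) = Mul(Add(28, Add(7, 80)), Mul(-7, Add(0, 5))) = Mul(Add(28, 87), Mul(-7, 5)) = Mul(115, -35) = -4025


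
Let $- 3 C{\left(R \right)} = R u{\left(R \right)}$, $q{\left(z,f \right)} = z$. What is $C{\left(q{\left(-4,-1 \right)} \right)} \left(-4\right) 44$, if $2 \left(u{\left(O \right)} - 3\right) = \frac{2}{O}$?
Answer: $- \frac{1936}{3} \approx -645.33$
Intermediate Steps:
$u{\left(O \right)} = 3 + \frac{1}{O}$ ($u{\left(O \right)} = 3 + \frac{2 \frac{1}{O}}{2} = 3 + \frac{1}{O}$)
$C{\left(R \right)} = - \frac{R \left(3 + \frac{1}{R}\right)}{3}$
$C{\left(q{\left(-4,-1 \right)} \right)} \left(-4\right) 44 = \left(- \frac{1}{3} - -4\right) \left(-4\right) 44 = \left(- \frac{1}{3} + 4\right) \left(-4\right) 44 = \frac{11}{3} \left(-4\right) 44 = \left(- \frac{44}{3}\right) 44 = - \frac{1936}{3}$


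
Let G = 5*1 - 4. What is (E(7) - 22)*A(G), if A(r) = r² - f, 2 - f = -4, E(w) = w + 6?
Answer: 45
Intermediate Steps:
E(w) = 6 + w
f = 6 (f = 2 - 1*(-4) = 2 + 4 = 6)
G = 1 (G = 5 - 4 = 1)
A(r) = -6 + r² (A(r) = r² - 1*6 = r² - 6 = -6 + r²)
(E(7) - 22)*A(G) = ((6 + 7) - 22)*(-6 + 1²) = (13 - 22)*(-6 + 1) = -9*(-5) = 45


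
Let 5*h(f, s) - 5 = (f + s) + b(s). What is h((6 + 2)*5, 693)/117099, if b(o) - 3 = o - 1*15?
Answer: 473/195165 ≈ 0.0024236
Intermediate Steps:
b(o) = -12 + o (b(o) = 3 + (o - 1*15) = 3 + (o - 15) = 3 + (-15 + o) = -12 + o)
h(f, s) = -7/5 + f/5 + 2*s/5 (h(f, s) = 1 + ((f + s) + (-12 + s))/5 = 1 + (-12 + f + 2*s)/5 = 1 + (-12/5 + f/5 + 2*s/5) = -7/5 + f/5 + 2*s/5)
h((6 + 2)*5, 693)/117099 = (-7/5 + ((6 + 2)*5)/5 + (⅖)*693)/117099 = (-7/5 + (8*5)/5 + 1386/5)*(1/117099) = (-7/5 + (⅕)*40 + 1386/5)*(1/117099) = (-7/5 + 8 + 1386/5)*(1/117099) = (1419/5)*(1/117099) = 473/195165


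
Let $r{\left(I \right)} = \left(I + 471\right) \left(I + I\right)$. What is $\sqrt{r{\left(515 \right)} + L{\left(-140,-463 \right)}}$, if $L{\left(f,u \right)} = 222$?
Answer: $\sqrt{1015802} \approx 1007.9$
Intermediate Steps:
$r{\left(I \right)} = 2 I \left(471 + I\right)$ ($r{\left(I \right)} = \left(471 + I\right) 2 I = 2 I \left(471 + I\right)$)
$\sqrt{r{\left(515 \right)} + L{\left(-140,-463 \right)}} = \sqrt{2 \cdot 515 \left(471 + 515\right) + 222} = \sqrt{2 \cdot 515 \cdot 986 + 222} = \sqrt{1015580 + 222} = \sqrt{1015802}$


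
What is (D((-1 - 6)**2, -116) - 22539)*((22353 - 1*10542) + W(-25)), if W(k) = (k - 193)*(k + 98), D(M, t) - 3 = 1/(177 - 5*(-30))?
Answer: 30236118913/327 ≈ 9.2465e+7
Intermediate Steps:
D(M, t) = 982/327 (D(M, t) = 3 + 1/(177 - 5*(-30)) = 3 + 1/(177 + 150) = 3 + 1/327 = 982/327)
W(k) = (-193 + k)*(98 + k)
(D((-1 - 6)**2, -116) - 22539)*((22353 - 1*10542) + W(-25)) = (982/327 - 22539)*((22353 - 1*10542) + (-18914 + (-25)**2 - 95*(-25))) = -7369271*((22353 - 10542) + (-18914 + 625 + 2375))/327 = -7369271*(11811 - 15914)/327 = -7369271/327*(-4103) = 30236118913/327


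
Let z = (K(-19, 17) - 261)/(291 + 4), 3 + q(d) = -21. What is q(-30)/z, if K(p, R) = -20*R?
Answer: 7080/601 ≈ 11.780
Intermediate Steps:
q(d) = -24 (q(d) = -3 - 21 = -24)
z = -601/295 (z = (-20*17 - 261)/(291 + 4) = (-340 - 261)/295 = -601*1/295 = -601/295 ≈ -2.0373)
q(-30)/z = -24/(-601/295) = -24*(-295/601) = 7080/601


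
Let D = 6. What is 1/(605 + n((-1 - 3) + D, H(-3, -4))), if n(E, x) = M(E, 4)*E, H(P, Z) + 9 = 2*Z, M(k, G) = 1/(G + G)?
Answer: 4/2421 ≈ 0.0016522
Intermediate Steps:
M(k, G) = 1/(2*G)
H(P, Z) = -9 + 2*Z
n(E, x) = E/8 (n(E, x) = ((½)/4)*E = ((½)*(¼))*E = E/8)
1/(605 + n((-1 - 3) + D, H(-3, -4))) = 1/(605 + ((-1 - 3) + 6)/8) = 1/(605 + (-4 + 6)/8) = 1/(605 + (⅛)*2) = 1/(605 + ¼) = 1/(2421/4) = 4/2421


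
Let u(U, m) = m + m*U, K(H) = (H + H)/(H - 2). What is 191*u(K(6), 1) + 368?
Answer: 1132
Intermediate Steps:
K(H) = 2*H/(-2 + H) (K(H) = (2*H)/(-2 + H) = 2*H/(-2 + H))
u(U, m) = m + U*m
191*u(K(6), 1) + 368 = 191*(1*(1 + 2*6/(-2 + 6))) + 368 = 191*(1*(1 + 2*6/4)) + 368 = 191*(1*(1 + 2*6*(¼))) + 368 = 191*(1*(1 + 3)) + 368 = 191*(1*4) + 368 = 191*4 + 368 = 764 + 368 = 1132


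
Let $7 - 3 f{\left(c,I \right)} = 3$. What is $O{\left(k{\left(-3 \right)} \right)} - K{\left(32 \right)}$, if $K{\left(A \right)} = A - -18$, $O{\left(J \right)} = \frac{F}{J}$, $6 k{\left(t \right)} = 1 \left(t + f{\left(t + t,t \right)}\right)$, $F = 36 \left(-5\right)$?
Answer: $598$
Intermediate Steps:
$f{\left(c,I \right)} = \frac{4}{3}$ ($f{\left(c,I \right)} = \frac{7}{3} - 1 = \frac{4}{3}$)
$F = -180$
$k{\left(t \right)} = \frac{2}{9} + \frac{t}{6}$ ($k{\left(t \right)} = \frac{1 \left(t + \frac{4}{3}\right)}{6} = \frac{1 \left(\frac{4}{3} + t\right)}{6} = \frac{\frac{4}{3} + t}{6} = \frac{2}{9} + \frac{t}{6}$)
$O{\left(J \right)} = - \frac{180}{J}$
$K{\left(A \right)} = 18 + A$ ($K{\left(A \right)} = A + 18 = 18 + A$)
$O{\left(k{\left(-3 \right)} \right)} - K{\left(32 \right)} = - \frac{180}{\frac{2}{9} + \frac{1}{6} \left(-3\right)} - \left(18 + 32\right) = - \frac{180}{\frac{2}{9} - \frac{1}{2}} - 50 = - \frac{180}{- \frac{5}{18}} - 50 = \left(-180\right) \left(- \frac{18}{5}\right) - 50 = 648 - 50 = 598$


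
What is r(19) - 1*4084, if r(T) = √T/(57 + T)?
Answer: -4084 + √19/76 ≈ -4083.9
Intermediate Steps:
r(T) = √T/(57 + T)
r(19) - 1*4084 = √19/(57 + 19) - 1*4084 = √19/76 - 4084 = -4084 + √19/76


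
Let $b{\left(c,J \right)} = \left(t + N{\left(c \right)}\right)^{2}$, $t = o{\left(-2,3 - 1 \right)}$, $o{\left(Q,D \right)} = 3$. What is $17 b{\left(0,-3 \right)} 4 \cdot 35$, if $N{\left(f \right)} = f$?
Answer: $21420$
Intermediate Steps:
$t = 3$
$b{\left(c,J \right)} = \left(3 + c\right)^{2}$
$17 b{\left(0,-3 \right)} 4 \cdot 35 = 17 \left(3 + 0\right)^{2} \cdot 4 \cdot 35 = 17 \cdot 3^{2} \cdot 4 \cdot 35 = 17 \cdot 9 \cdot 4 \cdot 35 = 153 \cdot 4 \cdot 35 = 612 \cdot 35 = 21420$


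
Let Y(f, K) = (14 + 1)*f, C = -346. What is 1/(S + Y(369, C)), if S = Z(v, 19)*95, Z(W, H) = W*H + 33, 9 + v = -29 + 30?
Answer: -1/5770 ≈ -0.00017331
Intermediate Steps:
v = -8 (v = -9 + (-29 + 30) = -9 + 1 = -8)
Z(W, H) = 33 + H*W (Z(W, H) = H*W + 33 = 33 + H*W)
S = -11305 (S = (33 + 19*(-8))*95 = (33 - 152)*95 = -119*95 = -11305)
Y(f, K) = 15*f
1/(S + Y(369, C)) = 1/(-11305 + 15*369) = 1/(-11305 + 5535) = 1/(-5770) = -1/5770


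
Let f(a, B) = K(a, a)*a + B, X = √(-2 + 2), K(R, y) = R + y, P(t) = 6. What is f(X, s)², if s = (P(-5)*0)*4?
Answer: 0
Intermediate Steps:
X = 0 (X = √0 = 0)
s = 0 (s = (6*0)*4 = 0*4 = 0)
f(a, B) = B + 2*a² (f(a, B) = (a + a)*a + B = (2*a)*a + B = 2*a² + B = B + 2*a²)
f(X, s)² = (0 + 2*0²)² = (0 + 2*0)² = (0 + 0)² = 0² = 0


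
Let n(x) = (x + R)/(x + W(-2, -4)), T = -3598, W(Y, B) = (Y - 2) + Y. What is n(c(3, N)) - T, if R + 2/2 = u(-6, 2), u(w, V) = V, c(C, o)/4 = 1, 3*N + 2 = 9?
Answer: 7191/2 ≈ 3595.5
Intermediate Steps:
N = 7/3 (N = -⅔ + (⅓)*9 = -⅔ + 3 = 7/3 ≈ 2.3333)
c(C, o) = 4 (c(C, o) = 4*1 = 4)
W(Y, B) = -2 + 2*Y (W(Y, B) = (-2 + Y) + Y = -2 + 2*Y)
R = 1 (R = -1 + 2 = 1)
n(x) = (1 + x)/(-6 + x) (n(x) = (x + 1)/(x + (-2 + 2*(-2))) = (1 + x)/(x + (-2 - 4)) = (1 + x)/(x - 6) = (1 + x)/(-6 + x))
n(c(3, N)) - T = (1 + 4)/(-6 + 4) - 1*(-3598) = 5/(-2) + 3598 = -½*5 + 3598 = -5/2 + 3598 = 7191/2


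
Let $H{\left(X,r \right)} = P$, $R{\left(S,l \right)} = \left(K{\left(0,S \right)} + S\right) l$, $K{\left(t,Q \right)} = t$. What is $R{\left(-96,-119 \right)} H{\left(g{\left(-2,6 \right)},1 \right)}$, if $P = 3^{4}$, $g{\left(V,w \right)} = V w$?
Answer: $925344$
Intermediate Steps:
$R{\left(S,l \right)} = S l$ ($R{\left(S,l \right)} = \left(0 + S\right) l = S l$)
$P = 81$
$H{\left(X,r \right)} = 81$
$R{\left(-96,-119 \right)} H{\left(g{\left(-2,6 \right)},1 \right)} = \left(-96\right) \left(-119\right) 81 = 11424 \cdot 81 = 925344$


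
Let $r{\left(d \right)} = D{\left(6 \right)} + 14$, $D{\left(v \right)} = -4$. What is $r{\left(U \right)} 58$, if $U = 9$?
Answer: $580$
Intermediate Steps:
$r{\left(d \right)} = 10$ ($r{\left(d \right)} = -4 + 14 = 10$)
$r{\left(U \right)} 58 = 10 \cdot 58 = 580$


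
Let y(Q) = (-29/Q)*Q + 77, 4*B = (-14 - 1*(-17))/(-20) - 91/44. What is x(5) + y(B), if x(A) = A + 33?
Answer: 86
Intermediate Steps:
x(A) = 33 + A
B = -61/110 (B = ((-14 - 1*(-17))/(-20) - 91/44)/4 = ((-14 + 17)*(-1/20) - 91*1/44)/4 = (3*(-1/20) - 91/44)/4 = (-3/20 - 91/44)/4 = (¼)*(-122/55) = -61/110 ≈ -0.55455)
y(Q) = 48 (y(Q) = -29 + 77 = 48)
x(5) + y(B) = (33 + 5) + 48 = 38 + 48 = 86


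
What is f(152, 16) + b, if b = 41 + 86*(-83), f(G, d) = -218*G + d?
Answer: -40217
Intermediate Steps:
f(G, d) = d - 218*G
b = -7097 (b = 41 - 7138 = -7097)
f(152, 16) + b = (16 - 218*152) - 7097 = (16 - 33136) - 7097 = -33120 - 7097 = -40217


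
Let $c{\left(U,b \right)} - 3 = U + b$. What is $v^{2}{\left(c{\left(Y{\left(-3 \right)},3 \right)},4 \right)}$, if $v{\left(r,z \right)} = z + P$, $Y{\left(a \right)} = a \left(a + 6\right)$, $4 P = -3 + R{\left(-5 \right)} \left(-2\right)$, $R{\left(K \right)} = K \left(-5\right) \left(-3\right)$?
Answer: $\frac{26569}{16} \approx 1660.6$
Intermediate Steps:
$R{\left(K \right)} = 15 K$ ($R{\left(K \right)} = - 5 K \left(-3\right) = 15 K$)
$P = \frac{147}{4}$ ($P = \frac{-3 + 15 \left(-5\right) \left(-2\right)}{4} = \frac{-3 - -150}{4} = \frac{-3 + 150}{4} = \frac{1}{4} \cdot 147 = \frac{147}{4} \approx 36.75$)
$Y{\left(a \right)} = a \left(6 + a\right)$
$c{\left(U,b \right)} = 3 + U + b$ ($c{\left(U,b \right)} = 3 + \left(U + b\right) = 3 + U + b$)
$v{\left(r,z \right)} = \frac{147}{4} + z$ ($v{\left(r,z \right)} = z + \frac{147}{4} = \frac{147}{4} + z$)
$v^{2}{\left(c{\left(Y{\left(-3 \right)},3 \right)},4 \right)} = \left(\frac{147}{4} + 4\right)^{2} = \left(\frac{163}{4}\right)^{2} = \frac{26569}{16}$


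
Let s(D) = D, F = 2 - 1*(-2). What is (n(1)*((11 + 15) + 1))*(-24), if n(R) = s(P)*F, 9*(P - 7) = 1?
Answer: -18432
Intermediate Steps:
F = 4 (F = 2 + 2 = 4)
P = 64/9 (P = 7 + (⅑)*1 = 7 + ⅑ = 64/9 ≈ 7.1111)
n(R) = 256/9 (n(R) = (64/9)*4 = 256/9)
(n(1)*((11 + 15) + 1))*(-24) = (256*((11 + 15) + 1)/9)*(-24) = (256*(26 + 1)/9)*(-24) = ((256/9)*27)*(-24) = 768*(-24) = -18432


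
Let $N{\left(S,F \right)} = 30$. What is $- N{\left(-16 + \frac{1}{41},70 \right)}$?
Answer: $-30$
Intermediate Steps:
$- N{\left(-16 + \frac{1}{41},70 \right)} = \left(-1\right) 30 = -30$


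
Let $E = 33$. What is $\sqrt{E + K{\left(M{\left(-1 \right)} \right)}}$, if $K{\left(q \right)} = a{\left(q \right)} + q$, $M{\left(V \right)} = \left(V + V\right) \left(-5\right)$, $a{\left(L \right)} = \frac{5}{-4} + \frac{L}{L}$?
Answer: $\frac{3 \sqrt{19}}{2} \approx 6.5383$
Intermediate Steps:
$a{\left(L \right)} = - \frac{1}{4}$ ($a{\left(L \right)} = 5 \left(- \frac{1}{4}\right) + 1 = - \frac{5}{4} + 1 = - \frac{1}{4}$)
$M{\left(V \right)} = - 10 V$ ($M{\left(V \right)} = 2 V \left(-5\right) = - 10 V$)
$K{\left(q \right)} = - \frac{1}{4} + q$
$\sqrt{E + K{\left(M{\left(-1 \right)} \right)}} = \sqrt{33 - - \frac{39}{4}} = \sqrt{33 + \left(- \frac{1}{4} + 10\right)} = \sqrt{33 + \frac{39}{4}} = \sqrt{\frac{171}{4}} = \frac{3 \sqrt{19}}{2}$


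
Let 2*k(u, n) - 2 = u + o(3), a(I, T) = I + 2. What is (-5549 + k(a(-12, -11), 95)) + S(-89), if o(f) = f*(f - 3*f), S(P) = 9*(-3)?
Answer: -5589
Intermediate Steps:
S(P) = -27
o(f) = -2*f**2 (o(f) = f*(-2*f) = -2*f**2)
a(I, T) = 2 + I
k(u, n) = -8 + u/2 (k(u, n) = 1 + (u - 2*3**2)/2 = 1 + (u - 2*9)/2 = 1 + (u - 18)/2 = 1 + (-18 + u)/2 = 1 + (-9 + u/2) = -8 + u/2)
(-5549 + k(a(-12, -11), 95)) + S(-89) = (-5549 + (-8 + (2 - 12)/2)) - 27 = (-5549 + (-8 + (1/2)*(-10))) - 27 = (-5549 + (-8 - 5)) - 27 = (-5549 - 13) - 27 = -5562 - 27 = -5589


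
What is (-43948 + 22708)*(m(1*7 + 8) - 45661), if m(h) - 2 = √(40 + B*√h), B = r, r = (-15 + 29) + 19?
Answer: 969797160 - 21240*√(40 + 33*√15) ≈ 9.6952e+8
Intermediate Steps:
r = 33 (r = 14 + 19 = 33)
B = 33
m(h) = 2 + √(40 + 33*√h)
(-43948 + 22708)*(m(1*7 + 8) - 45661) = (-43948 + 22708)*((2 + √(40 + 33*√(1*7 + 8))) - 45661) = -21240*((2 + √(40 + 33*√(7 + 8))) - 45661) = -21240*((2 + √(40 + 33*√15)) - 45661) = -21240*(-45659 + √(40 + 33*√15)) = 969797160 - 21240*√(40 + 33*√15)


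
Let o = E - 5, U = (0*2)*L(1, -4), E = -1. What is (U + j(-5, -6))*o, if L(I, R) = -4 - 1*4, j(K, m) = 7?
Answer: -42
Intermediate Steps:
L(I, R) = -8 (L(I, R) = -4 - 4 = -8)
U = 0 (U = (0*2)*(-8) = 0*(-8) = 0)
o = -6 (o = -1 - 5 = -6)
(U + j(-5, -6))*o = (0 + 7)*(-6) = 7*(-6) = -42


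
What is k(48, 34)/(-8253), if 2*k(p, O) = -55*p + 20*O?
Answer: 140/1179 ≈ 0.11874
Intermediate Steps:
k(p, O) = 10*O - 55*p/2 (k(p, O) = (-55*p + 20*O)/2 = 10*O - 55*p/2)
k(48, 34)/(-8253) = (10*34 - 55/2*48)/(-8253) = (340 - 1320)*(-1/8253) = -980*(-1/8253) = 140/1179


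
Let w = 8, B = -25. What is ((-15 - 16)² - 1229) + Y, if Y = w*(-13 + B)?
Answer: -572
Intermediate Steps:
Y = -304 (Y = 8*(-13 - 25) = 8*(-38) = -304)
((-15 - 16)² - 1229) + Y = ((-15 - 16)² - 1229) - 304 = ((-31)² - 1229) - 304 = (961 - 1229) - 304 = -268 - 304 = -572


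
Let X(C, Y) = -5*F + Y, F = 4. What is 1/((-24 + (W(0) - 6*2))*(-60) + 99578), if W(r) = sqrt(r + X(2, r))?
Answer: 50869/5175346322 + 30*I*sqrt(5)/2587673161 ≈ 9.8291e-6 + 2.5924e-8*I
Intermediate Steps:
X(C, Y) = -20 + Y (X(C, Y) = -5*4 + Y = -20 + Y)
W(r) = sqrt(-20 + 2*r) (W(r) = sqrt(r + (-20 + r)) = sqrt(-20 + 2*r))
1/((-24 + (W(0) - 6*2))*(-60) + 99578) = 1/((-24 + (sqrt(-20 + 2*0) - 6*2))*(-60) + 99578) = 1/((-24 + (sqrt(-20 + 0) - 12))*(-60) + 99578) = 1/((-24 + (sqrt(-20) - 12))*(-60) + 99578) = 1/((-24 + (2*I*sqrt(5) - 12))*(-60) + 99578) = 1/((-24 + (-12 + 2*I*sqrt(5)))*(-60) + 99578) = 1/((-36 + 2*I*sqrt(5))*(-60) + 99578) = 1/((2160 - 120*I*sqrt(5)) + 99578) = 1/(101738 - 120*I*sqrt(5))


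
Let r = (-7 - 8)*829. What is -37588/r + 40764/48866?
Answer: 1171837774/303824355 ≈ 3.8570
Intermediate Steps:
r = -12435 (r = -15*829 = -12435)
-37588/r + 40764/48866 = -37588/(-12435) + 40764/48866 = -37588*(-1/12435) + 40764*(1/48866) = 37588/12435 + 20382/24433 = 1171837774/303824355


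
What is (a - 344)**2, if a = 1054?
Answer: 504100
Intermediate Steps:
(a - 344)**2 = (1054 - 344)**2 = 710**2 = 504100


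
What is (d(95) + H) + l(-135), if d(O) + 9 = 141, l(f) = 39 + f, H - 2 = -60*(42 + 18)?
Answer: -3562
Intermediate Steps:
H = -3598 (H = 2 - 60*(42 + 18) = 2 - 60*60 = 2 - 3600 = -3598)
d(O) = 132 (d(O) = -9 + 141 = 132)
(d(95) + H) + l(-135) = (132 - 3598) + (39 - 135) = -3466 - 96 = -3562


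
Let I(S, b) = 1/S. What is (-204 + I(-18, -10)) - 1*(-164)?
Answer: -721/18 ≈ -40.056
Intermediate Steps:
(-204 + I(-18, -10)) - 1*(-164) = (-204 + 1/(-18)) - 1*(-164) = (-204 - 1/18) + 164 = -3673/18 + 164 = -721/18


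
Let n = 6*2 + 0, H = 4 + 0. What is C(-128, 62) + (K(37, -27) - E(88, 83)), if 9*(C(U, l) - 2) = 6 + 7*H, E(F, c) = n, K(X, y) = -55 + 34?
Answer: -245/9 ≈ -27.222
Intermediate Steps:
K(X, y) = -21
H = 4
n = 12 (n = 12 + 0 = 12)
E(F, c) = 12
C(U, l) = 52/9 (C(U, l) = 2 + (6 + 7*4)/9 = 2 + (6 + 28)/9 = 2 + (⅑)*34 = 2 + 34/9 = 52/9)
C(-128, 62) + (K(37, -27) - E(88, 83)) = 52/9 + (-21 - 1*12) = 52/9 + (-21 - 12) = 52/9 - 33 = -245/9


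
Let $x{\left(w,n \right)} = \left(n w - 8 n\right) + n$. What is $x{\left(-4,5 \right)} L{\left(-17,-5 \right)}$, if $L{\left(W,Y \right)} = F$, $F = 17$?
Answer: $-935$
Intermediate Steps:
$L{\left(W,Y \right)} = 17$
$x{\left(w,n \right)} = - 7 n + n w$ ($x{\left(w,n \right)} = \left(- 8 n + n w\right) + n = - 7 n + n w$)
$x{\left(-4,5 \right)} L{\left(-17,-5 \right)} = 5 \left(-7 - 4\right) 17 = 5 \left(-11\right) 17 = \left(-55\right) 17 = -935$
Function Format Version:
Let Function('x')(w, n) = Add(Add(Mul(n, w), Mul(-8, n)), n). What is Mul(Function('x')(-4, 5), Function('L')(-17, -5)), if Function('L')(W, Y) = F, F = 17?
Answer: -935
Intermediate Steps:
Function('L')(W, Y) = 17
Function('x')(w, n) = Add(Mul(-7, n), Mul(n, w)) (Function('x')(w, n) = Add(Add(Mul(-8, n), Mul(n, w)), n) = Add(Mul(-7, n), Mul(n, w)))
Mul(Function('x')(-4, 5), Function('L')(-17, -5)) = Mul(Mul(5, Add(-7, -4)), 17) = Mul(Mul(5, -11), 17) = Mul(-55, 17) = -935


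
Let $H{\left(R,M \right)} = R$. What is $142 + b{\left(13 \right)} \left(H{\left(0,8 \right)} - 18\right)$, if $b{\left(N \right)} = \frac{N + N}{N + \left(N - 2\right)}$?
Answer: $\frac{245}{2} \approx 122.5$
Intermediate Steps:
$b{\left(N \right)} = \frac{2 N}{-2 + 2 N}$ ($b{\left(N \right)} = \frac{2 N}{N + \left(-2 + N\right)} = \frac{2 N}{-2 + 2 N}$)
$142 + b{\left(13 \right)} \left(H{\left(0,8 \right)} - 18\right) = 142 + \frac{13}{-1 + 13} \left(0 - 18\right) = 142 + \frac{13}{12} \left(-18\right) = 142 - \frac{39}{2} = \frac{245}{2}$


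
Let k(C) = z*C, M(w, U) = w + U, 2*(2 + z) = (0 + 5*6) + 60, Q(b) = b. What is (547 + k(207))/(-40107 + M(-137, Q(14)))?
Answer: -4724/20115 ≈ -0.23485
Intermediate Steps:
z = 43 (z = -2 + ((0 + 5*6) + 60)/2 = -2 + ((0 + 30) + 60)/2 = -2 + (30 + 60)/2 = -2 + (½)*90 = -2 + 45 = 43)
M(w, U) = U + w
k(C) = 43*C
(547 + k(207))/(-40107 + M(-137, Q(14))) = (547 + 43*207)/(-40107 + (14 - 137)) = (547 + 8901)/(-40107 - 123) = 9448/(-40230) = 9448*(-1/40230) = -4724/20115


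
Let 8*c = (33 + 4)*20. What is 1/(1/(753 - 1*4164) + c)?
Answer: 6822/631033 ≈ 0.010811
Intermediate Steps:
c = 185/2 (c = ((33 + 4)*20)/8 = (37*20)/8 = (⅛)*740 = 185/2 ≈ 92.500)
1/(1/(753 - 1*4164) + c) = 1/(1/(753 - 1*4164) + 185/2) = 1/(1/(753 - 4164) + 185/2) = 1/(1/(-3411) + 185/2) = 1/(-1/3411 + 185/2) = 1/(631033/6822) = 6822/631033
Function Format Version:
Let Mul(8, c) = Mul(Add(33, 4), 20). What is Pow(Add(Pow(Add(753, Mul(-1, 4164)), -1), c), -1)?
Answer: Rational(6822, 631033) ≈ 0.010811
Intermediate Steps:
c = Rational(185, 2) (c = Mul(Rational(1, 8), Mul(Add(33, 4), 20)) = Mul(Rational(1, 8), Mul(37, 20)) = Mul(Rational(1, 8), 740) = Rational(185, 2) ≈ 92.500)
Pow(Add(Pow(Add(753, Mul(-1, 4164)), -1), c), -1) = Pow(Add(Pow(Add(753, Mul(-1, 4164)), -1), Rational(185, 2)), -1) = Pow(Add(Pow(Add(753, -4164), -1), Rational(185, 2)), -1) = Pow(Add(Pow(-3411, -1), Rational(185, 2)), -1) = Pow(Add(Rational(-1, 3411), Rational(185, 2)), -1) = Pow(Rational(631033, 6822), -1) = Rational(6822, 631033)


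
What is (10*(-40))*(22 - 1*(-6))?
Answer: -11200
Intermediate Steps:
(10*(-40))*(22 - 1*(-6)) = -400*(22 + 6) = -400*28 = -11200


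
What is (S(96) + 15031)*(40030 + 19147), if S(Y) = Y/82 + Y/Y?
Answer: 36474335720/41 ≈ 8.8962e+8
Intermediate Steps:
S(Y) = 1 + Y/82 (S(Y) = Y*(1/82) + 1 = Y/82 + 1 = 1 + Y/82)
(S(96) + 15031)*(40030 + 19147) = ((1 + (1/82)*96) + 15031)*(40030 + 19147) = ((1 + 48/41) + 15031)*59177 = (89/41 + 15031)*59177 = (616360/41)*59177 = 36474335720/41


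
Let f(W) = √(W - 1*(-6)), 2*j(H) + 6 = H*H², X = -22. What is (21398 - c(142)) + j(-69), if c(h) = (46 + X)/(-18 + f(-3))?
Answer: -30571645/214 + 8*√3/107 ≈ -1.4286e+5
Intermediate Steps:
j(H) = -3 + H³/2 (j(H) = -3 + (H*H²)/2 = -3 + H³/2)
f(W) = √(6 + W) (f(W) = √(W + 6) = √(6 + W))
c(h) = 24/(-18 + √3) (c(h) = (46 - 22)/(-18 + √(6 - 3)) = 24/(-18 + √3))
(21398 - c(142)) + j(-69) = (21398 - (-144/107 - 8*√3/107)) + (-3 + (½)*(-69)³) = (21398 + (144/107 + 8*√3/107)) + (-3 + (½)*(-328509)) = (2289730/107 + 8*√3/107) + (-3 - 328509/2) = (2289730/107 + 8*√3/107) - 328515/2 = -30571645/214 + 8*√3/107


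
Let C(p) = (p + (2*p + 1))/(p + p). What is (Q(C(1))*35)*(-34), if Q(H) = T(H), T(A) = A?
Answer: -2380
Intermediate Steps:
C(p) = (1 + 3*p)/(2*p) (C(p) = (p + (1 + 2*p))/((2*p)) = (1 + 3*p)*(1/(2*p)) = (1 + 3*p)/(2*p))
Q(H) = H
(Q(C(1))*35)*(-34) = (((1/2)*(1 + 3*1)/1)*35)*(-34) = (((1/2)*1*(1 + 3))*35)*(-34) = (((1/2)*1*4)*35)*(-34) = (2*35)*(-34) = 70*(-34) = -2380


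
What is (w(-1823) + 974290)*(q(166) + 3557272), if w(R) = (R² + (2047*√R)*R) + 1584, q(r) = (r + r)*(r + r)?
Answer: 15767309805688 - 13685925140776*I*√1823 ≈ 1.5767e+13 - 5.8434e+14*I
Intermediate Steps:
q(r) = 4*r² (q(r) = (2*r)*(2*r) = 4*r²)
w(R) = 1584 + R² + 2047*R^(3/2) (w(R) = (R² + 2047*R^(3/2)) + 1584 = 1584 + R² + 2047*R^(3/2))
(w(-1823) + 974290)*(q(166) + 3557272) = ((1584 + (-1823)² + 2047*(-1823)^(3/2)) + 974290)*(4*166² + 3557272) = ((1584 + 3323329 + 2047*(-1823*I*√1823)) + 974290)*(4*27556 + 3557272) = ((1584 + 3323329 - 3731681*I*√1823) + 974290)*(110224 + 3557272) = ((3324913 - 3731681*I*√1823) + 974290)*3667496 = (4299203 - 3731681*I*√1823)*3667496 = 15767309805688 - 13685925140776*I*√1823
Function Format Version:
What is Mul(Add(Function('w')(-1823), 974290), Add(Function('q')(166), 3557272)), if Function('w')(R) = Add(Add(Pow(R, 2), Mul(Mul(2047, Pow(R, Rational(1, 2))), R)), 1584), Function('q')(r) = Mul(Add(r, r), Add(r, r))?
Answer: Add(15767309805688, Mul(-13685925140776, I, Pow(1823, Rational(1, 2)))) ≈ Add(1.5767e+13, Mul(-5.8434e+14, I))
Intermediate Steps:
Function('q')(r) = Mul(4, Pow(r, 2)) (Function('q')(r) = Mul(Mul(2, r), Mul(2, r)) = Mul(4, Pow(r, 2)))
Function('w')(R) = Add(1584, Pow(R, 2), Mul(2047, Pow(R, Rational(3, 2)))) (Function('w')(R) = Add(Add(Pow(R, 2), Mul(2047, Pow(R, Rational(3, 2)))), 1584) = Add(1584, Pow(R, 2), Mul(2047, Pow(R, Rational(3, 2)))))
Mul(Add(Function('w')(-1823), 974290), Add(Function('q')(166), 3557272)) = Mul(Add(Add(1584, Pow(-1823, 2), Mul(2047, Pow(-1823, Rational(3, 2)))), 974290), Add(Mul(4, Pow(166, 2)), 3557272)) = Mul(Add(Add(1584, 3323329, Mul(2047, Mul(-1823, I, Pow(1823, Rational(1, 2))))), 974290), Add(Mul(4, 27556), 3557272)) = Mul(Add(Add(1584, 3323329, Mul(-3731681, I, Pow(1823, Rational(1, 2)))), 974290), Add(110224, 3557272)) = Mul(Add(Add(3324913, Mul(-3731681, I, Pow(1823, Rational(1, 2)))), 974290), 3667496) = Mul(Add(4299203, Mul(-3731681, I, Pow(1823, Rational(1, 2)))), 3667496) = Add(15767309805688, Mul(-13685925140776, I, Pow(1823, Rational(1, 2))))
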